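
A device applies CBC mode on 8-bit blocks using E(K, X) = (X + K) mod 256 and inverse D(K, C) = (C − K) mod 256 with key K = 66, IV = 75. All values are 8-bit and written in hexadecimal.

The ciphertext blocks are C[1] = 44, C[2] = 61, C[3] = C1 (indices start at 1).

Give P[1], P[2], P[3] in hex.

P[1] = AB, P[2] = BF, P[3] = 3A

CBC decryption: P_i = D(K, C_i) ⊕ C_{i−1}, with C_{0} = IV.
P[1]: D(K, 44) = DE; DE ⊕ 75 = AB.
P[2]: D(K, 61) = FB; FB ⊕ 44 = BF.
P[3]: D(K, C1) = 5B; 5B ⊕ 61 = 3A.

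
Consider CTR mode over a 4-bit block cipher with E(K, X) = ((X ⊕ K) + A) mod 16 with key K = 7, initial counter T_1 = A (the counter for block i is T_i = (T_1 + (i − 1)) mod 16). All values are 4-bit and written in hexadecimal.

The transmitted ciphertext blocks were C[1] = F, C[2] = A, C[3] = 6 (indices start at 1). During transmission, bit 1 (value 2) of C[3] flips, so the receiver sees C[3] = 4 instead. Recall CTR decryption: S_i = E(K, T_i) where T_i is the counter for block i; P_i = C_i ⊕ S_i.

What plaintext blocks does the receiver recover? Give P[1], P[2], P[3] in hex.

Only C[3] changed, to 4. In CTR, a change in C_i flips the same bit in P_i only; the keystream is unaffected. Decrypting the received ciphertext:
P[1]: T = A, S = E(K, T) = 7; F ⊕ 7 = 8.
P[2]: T = B, S = E(K, T) = 6; A ⊕ 6 = C.
P[3]: T = C, S = E(K, T) = 5; 4 ⊕ 5 = 1.
Blocks that differ from the original plaintext: P[3].

P[1] = 8, P[2] = C, P[3] = 1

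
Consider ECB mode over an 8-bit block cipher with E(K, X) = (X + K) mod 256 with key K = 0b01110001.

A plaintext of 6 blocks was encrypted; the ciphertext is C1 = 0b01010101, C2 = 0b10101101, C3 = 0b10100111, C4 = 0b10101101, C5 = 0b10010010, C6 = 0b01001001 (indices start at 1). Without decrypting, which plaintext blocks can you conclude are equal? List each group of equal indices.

ECB encrypts each block independently with the same key, so equal ciphertext blocks imply equal plaintext blocks.
C2 = C4 = 0b10101101, so P2 = P4.

P2 = P4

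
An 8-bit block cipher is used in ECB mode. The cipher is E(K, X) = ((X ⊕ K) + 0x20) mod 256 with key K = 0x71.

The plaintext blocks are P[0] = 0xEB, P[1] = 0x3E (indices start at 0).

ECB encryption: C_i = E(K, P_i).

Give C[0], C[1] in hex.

C[0] = 0xBA, C[1] = 0x6F

C[0]: E(K, 0xEB) = 0xBA.
C[1]: E(K, 0x3E) = 0x6F.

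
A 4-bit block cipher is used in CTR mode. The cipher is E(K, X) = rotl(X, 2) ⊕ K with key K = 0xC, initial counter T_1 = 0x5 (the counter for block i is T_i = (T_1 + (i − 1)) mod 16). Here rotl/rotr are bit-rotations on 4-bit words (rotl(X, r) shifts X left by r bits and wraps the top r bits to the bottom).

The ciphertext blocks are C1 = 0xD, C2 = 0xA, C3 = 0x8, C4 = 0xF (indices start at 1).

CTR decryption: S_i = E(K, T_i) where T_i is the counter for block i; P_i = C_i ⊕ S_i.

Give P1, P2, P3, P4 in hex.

P1: T = 0x5, S = E(K, T) = 0x9; 0xD ⊕ 0x9 = 0x4.
P2: T = 0x6, S = E(K, T) = 0x5; 0xA ⊕ 0x5 = 0xF.
P3: T = 0x7, S = E(K, T) = 0x1; 0x8 ⊕ 0x1 = 0x9.
P4: T = 0x8, S = E(K, T) = 0xE; 0xF ⊕ 0xE = 0x1.

P1 = 0x4, P2 = 0xF, P3 = 0x9, P4 = 0x1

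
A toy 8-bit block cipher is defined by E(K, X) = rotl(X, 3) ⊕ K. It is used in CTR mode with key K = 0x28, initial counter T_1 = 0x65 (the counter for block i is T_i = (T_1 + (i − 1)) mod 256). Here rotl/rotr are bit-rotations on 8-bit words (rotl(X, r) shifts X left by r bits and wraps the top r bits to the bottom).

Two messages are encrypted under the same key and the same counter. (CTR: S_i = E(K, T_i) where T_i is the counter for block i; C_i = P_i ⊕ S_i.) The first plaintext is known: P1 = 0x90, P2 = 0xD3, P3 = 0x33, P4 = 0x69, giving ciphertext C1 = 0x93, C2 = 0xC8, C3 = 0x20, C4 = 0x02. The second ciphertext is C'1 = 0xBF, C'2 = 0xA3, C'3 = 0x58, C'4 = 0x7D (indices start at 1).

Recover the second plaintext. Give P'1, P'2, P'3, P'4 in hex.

P'1 = 0xBC, P'2 = 0xB8, P'3 = 0x4B, P'4 = 0x16

In CTR with a reused counter, both messages share the same keystream S_i, so C_i ⊕ C'_i = P_i ⊕ P'_i and thus P'_i = P_i ⊕ C_i ⊕ C'_i.
P'1: 0x90 ⊕ 0x93 ⊕ 0xBF = 0xBC.
P'2: 0xD3 ⊕ 0xC8 ⊕ 0xA3 = 0xB8.
P'3: 0x33 ⊕ 0x20 ⊕ 0x58 = 0x4B.
P'4: 0x69 ⊕ 0x02 ⊕ 0x7D = 0x16.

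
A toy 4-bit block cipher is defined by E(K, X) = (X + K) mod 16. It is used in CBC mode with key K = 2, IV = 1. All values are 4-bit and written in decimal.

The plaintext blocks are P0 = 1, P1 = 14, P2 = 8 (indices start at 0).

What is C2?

CBC encryption: C_i = E(K, P_i ⊕ C_{i−1}), with C_{−1} = IV.
C0: P0 ⊕ 1 = 0; E(K, 0) = 2.
C1: P1 ⊕ 2 = 12; E(K, 12) = 14.
C2: P2 ⊕ 14 = 6; E(K, 6) = 8.

C2 = 8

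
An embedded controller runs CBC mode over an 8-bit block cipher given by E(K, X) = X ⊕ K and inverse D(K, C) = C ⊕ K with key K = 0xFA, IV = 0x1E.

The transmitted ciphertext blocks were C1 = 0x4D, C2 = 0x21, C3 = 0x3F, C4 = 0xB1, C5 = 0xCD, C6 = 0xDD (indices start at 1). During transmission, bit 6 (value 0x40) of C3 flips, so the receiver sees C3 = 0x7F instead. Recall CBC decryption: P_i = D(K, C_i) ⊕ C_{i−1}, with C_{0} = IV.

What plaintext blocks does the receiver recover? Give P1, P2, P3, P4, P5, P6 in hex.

P1 = 0xA9, P2 = 0x96, P3 = 0xA4, P4 = 0x34, P5 = 0x86, P6 = 0xEA

Only C3 changed, to 0x7F. In CBC, a change in C_i garbles P_i and flips the same bit in P_{i+1}. Decrypting the received ciphertext:
P1: D(K, 0x4D) = 0xB7; 0xB7 ⊕ 0x1E = 0xA9.
P2: D(K, 0x21) = 0xDB; 0xDB ⊕ 0x4D = 0x96.
P3: D(K, 0x7F) = 0x85; 0x85 ⊕ 0x21 = 0xA4.
P4: D(K, 0xB1) = 0x4B; 0x4B ⊕ 0x7F = 0x34.
P5: D(K, 0xCD) = 0x37; 0x37 ⊕ 0xB1 = 0x86.
P6: D(K, 0xDD) = 0x27; 0x27 ⊕ 0xCD = 0xEA.
Blocks that differ from the original plaintext: P3, P4.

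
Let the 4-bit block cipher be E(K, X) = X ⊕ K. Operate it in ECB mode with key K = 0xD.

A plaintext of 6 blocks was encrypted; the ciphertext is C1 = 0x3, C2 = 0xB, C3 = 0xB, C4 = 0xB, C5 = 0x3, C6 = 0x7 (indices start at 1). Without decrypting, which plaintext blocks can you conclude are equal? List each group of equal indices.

P1 = P5; P2 = P3 = P4

ECB encrypts each block independently with the same key, so equal ciphertext blocks imply equal plaintext blocks.
C1 = C5 = 0x3, so P1 = P5.
C2 = C3 = C4 = 0xB, so P2 = P3 = P4.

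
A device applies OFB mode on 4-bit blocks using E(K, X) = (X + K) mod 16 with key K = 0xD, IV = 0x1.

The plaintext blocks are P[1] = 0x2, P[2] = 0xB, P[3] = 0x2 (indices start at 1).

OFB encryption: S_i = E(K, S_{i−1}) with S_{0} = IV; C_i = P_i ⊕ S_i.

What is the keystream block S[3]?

0x8

C[1]: S = E(K, 0x1) = 0xE; 0x2 ⊕ 0xE = 0xC.
C[2]: S = E(K, 0xE) = 0xB; 0xB ⊕ 0xB = 0x0.
C[3]: S = E(K, 0xB) = 0x8; 0x2 ⊕ 0x8 = 0xA.
So S[3] = 0x8.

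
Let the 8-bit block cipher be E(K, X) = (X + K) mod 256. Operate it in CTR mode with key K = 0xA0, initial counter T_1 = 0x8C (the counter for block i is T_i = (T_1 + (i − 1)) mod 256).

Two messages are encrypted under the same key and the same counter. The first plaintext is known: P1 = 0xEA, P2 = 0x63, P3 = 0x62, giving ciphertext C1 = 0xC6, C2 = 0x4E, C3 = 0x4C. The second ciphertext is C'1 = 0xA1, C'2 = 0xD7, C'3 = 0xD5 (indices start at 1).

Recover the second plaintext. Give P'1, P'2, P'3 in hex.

P'1 = 0x8D, P'2 = 0xFA, P'3 = 0xFB

In CTR with a reused counter, both messages share the same keystream S_i, so C_i ⊕ C'_i = P_i ⊕ P'_i and thus P'_i = P_i ⊕ C_i ⊕ C'_i.
P'1: 0xEA ⊕ 0xC6 ⊕ 0xA1 = 0x8D.
P'2: 0x63 ⊕ 0x4E ⊕ 0xD7 = 0xFA.
P'3: 0x62 ⊕ 0x4C ⊕ 0xD5 = 0xFB.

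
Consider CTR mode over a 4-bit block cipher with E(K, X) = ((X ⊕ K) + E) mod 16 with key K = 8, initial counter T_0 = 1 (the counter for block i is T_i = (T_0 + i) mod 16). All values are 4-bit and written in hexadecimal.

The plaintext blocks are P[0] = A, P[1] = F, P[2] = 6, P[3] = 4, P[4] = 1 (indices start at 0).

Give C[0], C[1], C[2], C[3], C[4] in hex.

CTR encryption: S_i = E(K, T_i) where T_i is the counter for block i; C_i = P_i ⊕ S_i.
C[0]: T = 1, S = E(K, T) = 7; A ⊕ 7 = D.
C[1]: T = 2, S = E(K, T) = 8; F ⊕ 8 = 7.
C[2]: T = 3, S = E(K, T) = 9; 6 ⊕ 9 = F.
C[3]: T = 4, S = E(K, T) = A; 4 ⊕ A = E.
C[4]: T = 5, S = E(K, T) = B; 1 ⊕ B = A.

C[0] = D, C[1] = 7, C[2] = F, C[3] = E, C[4] = A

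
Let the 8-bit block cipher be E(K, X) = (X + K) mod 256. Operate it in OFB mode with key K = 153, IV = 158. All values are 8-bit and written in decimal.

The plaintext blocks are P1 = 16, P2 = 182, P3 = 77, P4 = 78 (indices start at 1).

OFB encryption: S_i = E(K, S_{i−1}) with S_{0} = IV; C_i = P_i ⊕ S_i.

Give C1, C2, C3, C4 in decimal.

C1: S = E(K, 158) = 55; 16 ⊕ 55 = 39.
C2: S = E(K, 55) = 208; 182 ⊕ 208 = 102.
C3: S = E(K, 208) = 105; 77 ⊕ 105 = 36.
C4: S = E(K, 105) = 2; 78 ⊕ 2 = 76.

C1 = 39, C2 = 102, C3 = 36, C4 = 76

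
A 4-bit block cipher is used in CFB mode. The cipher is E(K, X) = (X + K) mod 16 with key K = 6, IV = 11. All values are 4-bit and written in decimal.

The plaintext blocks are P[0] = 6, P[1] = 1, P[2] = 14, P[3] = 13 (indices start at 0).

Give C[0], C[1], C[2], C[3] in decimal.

C[0] = 7, C[1] = 12, C[2] = 12, C[3] = 15

CFB encryption: C_i = P_i ⊕ E(K, C_{i−1}), with C_{−1} = IV.
C[0]: E(K, 11) = 1; 6 ⊕ 1 = 7.
C[1]: E(K, 7) = 13; 1 ⊕ 13 = 12.
C[2]: E(K, 12) = 2; 14 ⊕ 2 = 12.
C[3]: E(K, 12) = 2; 13 ⊕ 2 = 15.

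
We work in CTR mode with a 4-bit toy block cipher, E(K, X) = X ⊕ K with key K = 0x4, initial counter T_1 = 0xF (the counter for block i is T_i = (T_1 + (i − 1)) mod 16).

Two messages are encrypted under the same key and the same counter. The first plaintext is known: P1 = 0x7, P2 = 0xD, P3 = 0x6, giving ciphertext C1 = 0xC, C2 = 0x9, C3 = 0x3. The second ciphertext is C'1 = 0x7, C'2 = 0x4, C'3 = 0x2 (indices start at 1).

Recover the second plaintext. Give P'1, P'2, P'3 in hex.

P'1 = 0xC, P'2 = 0x0, P'3 = 0x7

In CTR with a reused counter, both messages share the same keystream S_i, so C_i ⊕ C'_i = P_i ⊕ P'_i and thus P'_i = P_i ⊕ C_i ⊕ C'_i.
P'1: 0x7 ⊕ 0xC ⊕ 0x7 = 0xC.
P'2: 0xD ⊕ 0x9 ⊕ 0x4 = 0x0.
P'3: 0x6 ⊕ 0x3 ⊕ 0x2 = 0x7.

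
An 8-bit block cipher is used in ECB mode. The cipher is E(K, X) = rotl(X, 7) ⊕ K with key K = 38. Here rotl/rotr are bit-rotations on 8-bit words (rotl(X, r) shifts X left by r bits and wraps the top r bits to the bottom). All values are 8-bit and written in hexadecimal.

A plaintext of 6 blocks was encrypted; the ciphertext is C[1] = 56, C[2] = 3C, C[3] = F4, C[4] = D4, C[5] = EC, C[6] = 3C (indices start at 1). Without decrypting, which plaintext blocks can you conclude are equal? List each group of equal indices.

ECB encrypts each block independently with the same key, so equal ciphertext blocks imply equal plaintext blocks.
C[2] = C[6] = 3C, so P[2] = P[6].

P[2] = P[6]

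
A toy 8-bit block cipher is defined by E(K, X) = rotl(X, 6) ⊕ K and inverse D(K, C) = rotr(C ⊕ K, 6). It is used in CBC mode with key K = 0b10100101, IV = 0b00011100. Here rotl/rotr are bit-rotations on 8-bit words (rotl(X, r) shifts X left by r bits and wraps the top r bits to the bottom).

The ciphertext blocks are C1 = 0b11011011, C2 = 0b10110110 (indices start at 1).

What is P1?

P1 = 0b11100101

CBC decryption: P_i = D(K, C_i) ⊕ C_{i−1}, with C_{0} = IV.
P1: D(K, 0b11011011) = 0b11111001; 0b11111001 ⊕ 0b00011100 = 0b11100101.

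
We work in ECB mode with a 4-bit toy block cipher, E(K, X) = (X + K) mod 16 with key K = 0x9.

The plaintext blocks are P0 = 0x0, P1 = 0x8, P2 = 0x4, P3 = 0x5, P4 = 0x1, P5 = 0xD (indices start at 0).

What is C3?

ECB encryption: C_i = E(K, P_i).
C3: E(K, 0x5) = 0xE.

C3 = 0xE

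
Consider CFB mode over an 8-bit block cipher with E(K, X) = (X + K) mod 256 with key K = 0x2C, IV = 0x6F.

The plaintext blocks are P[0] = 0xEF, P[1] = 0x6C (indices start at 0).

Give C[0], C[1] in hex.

C[0] = 0x74, C[1] = 0xCC

CFB encryption: C_i = P_i ⊕ E(K, C_{i−1}), with C_{−1} = IV.
C[0]: E(K, 0x6F) = 0x9B; 0xEF ⊕ 0x9B = 0x74.
C[1]: E(K, 0x74) = 0xA0; 0x6C ⊕ 0xA0 = 0xCC.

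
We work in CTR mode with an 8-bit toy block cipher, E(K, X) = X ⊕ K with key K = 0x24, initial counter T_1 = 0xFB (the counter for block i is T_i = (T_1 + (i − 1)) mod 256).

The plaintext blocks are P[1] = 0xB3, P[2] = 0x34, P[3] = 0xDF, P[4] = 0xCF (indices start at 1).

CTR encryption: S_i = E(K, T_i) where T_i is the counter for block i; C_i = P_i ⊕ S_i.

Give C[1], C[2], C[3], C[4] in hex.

C[1] = 0x6C, C[2] = 0xEC, C[3] = 0x06, C[4] = 0x15

C[1]: T = 0xFB, S = E(K, T) = 0xDF; 0xB3 ⊕ 0xDF = 0x6C.
C[2]: T = 0xFC, S = E(K, T) = 0xD8; 0x34 ⊕ 0xD8 = 0xEC.
C[3]: T = 0xFD, S = E(K, T) = 0xD9; 0xDF ⊕ 0xD9 = 0x06.
C[4]: T = 0xFE, S = E(K, T) = 0xDA; 0xCF ⊕ 0xDA = 0x15.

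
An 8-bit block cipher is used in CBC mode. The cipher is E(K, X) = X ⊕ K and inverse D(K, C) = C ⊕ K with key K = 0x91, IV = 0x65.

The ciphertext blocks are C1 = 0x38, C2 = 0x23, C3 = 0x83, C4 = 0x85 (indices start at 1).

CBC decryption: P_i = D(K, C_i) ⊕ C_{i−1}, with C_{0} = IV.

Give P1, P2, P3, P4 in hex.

P1 = 0xCC, P2 = 0x8A, P3 = 0x31, P4 = 0x97

P1: D(K, 0x38) = 0xA9; 0xA9 ⊕ 0x65 = 0xCC.
P2: D(K, 0x23) = 0xB2; 0xB2 ⊕ 0x38 = 0x8A.
P3: D(K, 0x83) = 0x12; 0x12 ⊕ 0x23 = 0x31.
P4: D(K, 0x85) = 0x14; 0x14 ⊕ 0x83 = 0x97.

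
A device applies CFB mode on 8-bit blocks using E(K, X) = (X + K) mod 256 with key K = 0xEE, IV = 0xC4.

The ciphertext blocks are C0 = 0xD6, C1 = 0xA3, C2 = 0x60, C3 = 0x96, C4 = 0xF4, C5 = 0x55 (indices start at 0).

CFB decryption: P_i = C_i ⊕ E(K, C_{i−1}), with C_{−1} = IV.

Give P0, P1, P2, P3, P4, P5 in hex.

P0 = 0x64, P1 = 0x67, P2 = 0xF1, P3 = 0xD8, P4 = 0x70, P5 = 0xB7

P0: E(K, 0xC4) = 0xB2; 0xD6 ⊕ 0xB2 = 0x64.
P1: E(K, 0xD6) = 0xC4; 0xA3 ⊕ 0xC4 = 0x67.
P2: E(K, 0xA3) = 0x91; 0x60 ⊕ 0x91 = 0xF1.
P3: E(K, 0x60) = 0x4E; 0x96 ⊕ 0x4E = 0xD8.
P4: E(K, 0x96) = 0x84; 0xF4 ⊕ 0x84 = 0x70.
P5: E(K, 0xF4) = 0xE2; 0x55 ⊕ 0xE2 = 0xB7.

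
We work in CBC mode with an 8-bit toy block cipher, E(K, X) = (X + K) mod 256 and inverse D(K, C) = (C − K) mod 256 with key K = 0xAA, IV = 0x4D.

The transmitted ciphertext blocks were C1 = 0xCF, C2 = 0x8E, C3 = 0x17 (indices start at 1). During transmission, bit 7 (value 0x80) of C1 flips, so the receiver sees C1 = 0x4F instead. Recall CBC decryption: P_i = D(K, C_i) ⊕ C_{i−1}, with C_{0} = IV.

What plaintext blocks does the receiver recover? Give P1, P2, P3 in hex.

P1 = 0xE8, P2 = 0xAB, P3 = 0xE3

Only C1 changed, to 0x4F. In CBC, a change in C_i garbles P_i and flips the same bit in P_{i+1}. Decrypting the received ciphertext:
P1: D(K, 0x4F) = 0xA5; 0xA5 ⊕ 0x4D = 0xE8.
P2: D(K, 0x8E) = 0xE4; 0xE4 ⊕ 0x4F = 0xAB.
P3: D(K, 0x17) = 0x6D; 0x6D ⊕ 0x8E = 0xE3.
Blocks that differ from the original plaintext: P1, P2.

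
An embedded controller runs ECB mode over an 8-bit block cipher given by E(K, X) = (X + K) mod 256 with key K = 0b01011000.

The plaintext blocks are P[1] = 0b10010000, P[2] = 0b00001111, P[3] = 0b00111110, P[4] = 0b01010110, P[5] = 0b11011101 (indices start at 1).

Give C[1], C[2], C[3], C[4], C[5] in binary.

ECB encryption: C_i = E(K, P_i).
C[1]: E(K, 0b10010000) = 0b11101000.
C[2]: E(K, 0b00001111) = 0b01100111.
C[3]: E(K, 0b00111110) = 0b10010110.
C[4]: E(K, 0b01010110) = 0b10101110.
C[5]: E(K, 0b11011101) = 0b00110101.

C[1] = 0b11101000, C[2] = 0b01100111, C[3] = 0b10010110, C[4] = 0b10101110, C[5] = 0b00110101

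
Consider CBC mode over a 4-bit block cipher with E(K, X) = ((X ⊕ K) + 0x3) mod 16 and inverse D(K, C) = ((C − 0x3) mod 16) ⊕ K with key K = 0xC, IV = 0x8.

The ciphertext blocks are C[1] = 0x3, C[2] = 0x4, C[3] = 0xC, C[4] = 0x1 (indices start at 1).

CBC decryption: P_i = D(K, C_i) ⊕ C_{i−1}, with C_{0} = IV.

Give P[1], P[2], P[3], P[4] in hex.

P[1] = 0x4, P[2] = 0xE, P[3] = 0x1, P[4] = 0xE

P[1]: D(K, 0x3) = 0xC; 0xC ⊕ 0x8 = 0x4.
P[2]: D(K, 0x4) = 0xD; 0xD ⊕ 0x3 = 0xE.
P[3]: D(K, 0xC) = 0x5; 0x5 ⊕ 0x4 = 0x1.
P[4]: D(K, 0x1) = 0x2; 0x2 ⊕ 0xC = 0xE.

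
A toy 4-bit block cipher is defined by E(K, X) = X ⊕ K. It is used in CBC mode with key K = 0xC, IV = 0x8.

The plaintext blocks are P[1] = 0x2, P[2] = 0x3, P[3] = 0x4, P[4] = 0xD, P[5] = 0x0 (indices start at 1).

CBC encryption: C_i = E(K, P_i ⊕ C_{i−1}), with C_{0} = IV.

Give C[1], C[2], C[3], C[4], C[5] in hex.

C[1] = 0x6, C[2] = 0x9, C[3] = 0x1, C[4] = 0x0, C[5] = 0xC

C[1]: P[1] ⊕ 0x8 = 0xA; E(K, 0xA) = 0x6.
C[2]: P[2] ⊕ 0x6 = 0x5; E(K, 0x5) = 0x9.
C[3]: P[3] ⊕ 0x9 = 0xD; E(K, 0xD) = 0x1.
C[4]: P[4] ⊕ 0x1 = 0xC; E(K, 0xC) = 0x0.
C[5]: P[5] ⊕ 0x0 = 0x0; E(K, 0x0) = 0xC.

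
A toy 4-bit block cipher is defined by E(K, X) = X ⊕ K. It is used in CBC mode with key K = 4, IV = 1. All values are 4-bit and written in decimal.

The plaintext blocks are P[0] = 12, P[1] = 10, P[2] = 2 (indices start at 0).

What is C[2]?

CBC encryption: C_i = E(K, P_i ⊕ C_{i−1}), with C_{−1} = IV.
C[0]: P[0] ⊕ 1 = 13; E(K, 13) = 9.
C[1]: P[1] ⊕ 9 = 3; E(K, 3) = 7.
C[2]: P[2] ⊕ 7 = 5; E(K, 5) = 1.

C[2] = 1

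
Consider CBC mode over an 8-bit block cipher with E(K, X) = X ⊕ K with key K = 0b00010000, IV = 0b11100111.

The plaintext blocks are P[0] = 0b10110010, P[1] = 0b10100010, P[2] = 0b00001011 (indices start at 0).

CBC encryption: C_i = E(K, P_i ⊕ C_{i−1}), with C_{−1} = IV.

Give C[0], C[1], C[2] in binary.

C[0]: P[0] ⊕ 0b11100111 = 0b01010101; E(K, 0b01010101) = 0b01000101.
C[1]: P[1] ⊕ 0b01000101 = 0b11100111; E(K, 0b11100111) = 0b11110111.
C[2]: P[2] ⊕ 0b11110111 = 0b11111100; E(K, 0b11111100) = 0b11101100.

C[0] = 0b01000101, C[1] = 0b11110111, C[2] = 0b11101100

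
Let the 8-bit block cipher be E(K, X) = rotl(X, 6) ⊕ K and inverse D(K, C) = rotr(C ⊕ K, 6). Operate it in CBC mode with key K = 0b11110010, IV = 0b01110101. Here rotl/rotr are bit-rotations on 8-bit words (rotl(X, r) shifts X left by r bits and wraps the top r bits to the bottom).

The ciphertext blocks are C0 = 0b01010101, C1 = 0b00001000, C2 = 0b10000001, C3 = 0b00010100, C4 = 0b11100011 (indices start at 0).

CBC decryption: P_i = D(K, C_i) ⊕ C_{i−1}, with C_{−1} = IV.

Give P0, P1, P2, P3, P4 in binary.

P0 = 0b11101011, P1 = 0b10111110, P2 = 0b11000101, P3 = 0b00011010, P4 = 0b01010000

P0: D(K, 0b01010101) = 0b10011110; 0b10011110 ⊕ 0b01110101 = 0b11101011.
P1: D(K, 0b00001000) = 0b11101011; 0b11101011 ⊕ 0b01010101 = 0b10111110.
P2: D(K, 0b10000001) = 0b11001101; 0b11001101 ⊕ 0b00001000 = 0b11000101.
P3: D(K, 0b00010100) = 0b10011011; 0b10011011 ⊕ 0b10000001 = 0b00011010.
P4: D(K, 0b11100011) = 0b01000100; 0b01000100 ⊕ 0b00010100 = 0b01010000.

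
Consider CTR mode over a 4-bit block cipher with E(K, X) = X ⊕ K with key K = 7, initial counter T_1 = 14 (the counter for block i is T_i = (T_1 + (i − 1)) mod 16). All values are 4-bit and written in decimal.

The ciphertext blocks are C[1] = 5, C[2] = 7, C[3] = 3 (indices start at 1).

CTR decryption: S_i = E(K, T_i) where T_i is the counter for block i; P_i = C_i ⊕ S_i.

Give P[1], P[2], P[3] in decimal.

P[1] = 12, P[2] = 15, P[3] = 4

P[1]: T = 14, S = E(K, T) = 9; 5 ⊕ 9 = 12.
P[2]: T = 15, S = E(K, T) = 8; 7 ⊕ 8 = 15.
P[3]: T = 0, S = E(K, T) = 7; 3 ⊕ 7 = 4.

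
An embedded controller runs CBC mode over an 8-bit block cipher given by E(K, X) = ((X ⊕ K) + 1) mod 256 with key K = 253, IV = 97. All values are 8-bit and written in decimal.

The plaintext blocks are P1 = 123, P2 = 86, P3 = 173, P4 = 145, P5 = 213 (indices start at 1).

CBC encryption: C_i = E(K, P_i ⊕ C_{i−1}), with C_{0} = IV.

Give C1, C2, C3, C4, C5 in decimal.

C1: P1 ⊕ 97 = 26; E(K, 26) = 232.
C2: P2 ⊕ 232 = 190; E(K, 190) = 68.
C3: P3 ⊕ 68 = 233; E(K, 233) = 21.
C4: P4 ⊕ 21 = 132; E(K, 132) = 122.
C5: P5 ⊕ 122 = 175; E(K, 175) = 83.

C1 = 232, C2 = 68, C3 = 21, C4 = 122, C5 = 83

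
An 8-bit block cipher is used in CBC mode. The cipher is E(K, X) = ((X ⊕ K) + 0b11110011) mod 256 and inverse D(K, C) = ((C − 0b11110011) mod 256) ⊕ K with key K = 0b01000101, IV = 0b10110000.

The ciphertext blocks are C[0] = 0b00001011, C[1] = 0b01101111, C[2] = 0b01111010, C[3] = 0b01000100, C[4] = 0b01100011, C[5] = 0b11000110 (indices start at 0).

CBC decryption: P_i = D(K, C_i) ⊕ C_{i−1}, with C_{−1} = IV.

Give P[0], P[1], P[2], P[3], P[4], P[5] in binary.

P[0] = 0b11101101, P[1] = 0b00110010, P[2] = 0b10101101, P[3] = 0b01101110, P[4] = 0b01110001, P[5] = 0b11110101

P[0]: D(K, 0b00001011) = 0b01011101; 0b01011101 ⊕ 0b10110000 = 0b11101101.
P[1]: D(K, 0b01101111) = 0b00111001; 0b00111001 ⊕ 0b00001011 = 0b00110010.
P[2]: D(K, 0b01111010) = 0b11000010; 0b11000010 ⊕ 0b01101111 = 0b10101101.
P[3]: D(K, 0b01000100) = 0b00010100; 0b00010100 ⊕ 0b01111010 = 0b01101110.
P[4]: D(K, 0b01100011) = 0b00110101; 0b00110101 ⊕ 0b01000100 = 0b01110001.
P[5]: D(K, 0b11000110) = 0b10010110; 0b10010110 ⊕ 0b01100011 = 0b11110101.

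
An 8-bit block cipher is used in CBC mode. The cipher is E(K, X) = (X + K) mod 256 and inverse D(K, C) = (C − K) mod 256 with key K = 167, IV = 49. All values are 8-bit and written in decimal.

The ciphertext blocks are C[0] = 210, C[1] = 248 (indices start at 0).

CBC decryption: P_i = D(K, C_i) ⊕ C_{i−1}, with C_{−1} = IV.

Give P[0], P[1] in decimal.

P[0] = 26, P[1] = 131

P[0]: D(K, 210) = 43; 43 ⊕ 49 = 26.
P[1]: D(K, 248) = 81; 81 ⊕ 210 = 131.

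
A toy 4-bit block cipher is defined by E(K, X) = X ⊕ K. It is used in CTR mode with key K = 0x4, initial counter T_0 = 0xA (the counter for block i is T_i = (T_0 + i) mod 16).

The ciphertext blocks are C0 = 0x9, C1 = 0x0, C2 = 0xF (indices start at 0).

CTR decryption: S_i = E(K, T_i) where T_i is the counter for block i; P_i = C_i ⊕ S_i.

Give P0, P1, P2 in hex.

P0: T = 0xA, S = E(K, T) = 0xE; 0x9 ⊕ 0xE = 0x7.
P1: T = 0xB, S = E(K, T) = 0xF; 0x0 ⊕ 0xF = 0xF.
P2: T = 0xC, S = E(K, T) = 0x8; 0xF ⊕ 0x8 = 0x7.

P0 = 0x7, P1 = 0xF, P2 = 0x7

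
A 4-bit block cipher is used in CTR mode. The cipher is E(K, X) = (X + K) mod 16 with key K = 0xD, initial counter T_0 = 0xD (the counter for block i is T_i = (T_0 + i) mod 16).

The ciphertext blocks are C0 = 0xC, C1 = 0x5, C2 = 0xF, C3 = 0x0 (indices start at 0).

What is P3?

CTR decryption: S_i = E(K, T_i) where T_i is the counter for block i; P_i = C_i ⊕ S_i.
P3: T = 0x0, S = E(K, T) = 0xD; 0x0 ⊕ 0xD = 0xD.

P3 = 0xD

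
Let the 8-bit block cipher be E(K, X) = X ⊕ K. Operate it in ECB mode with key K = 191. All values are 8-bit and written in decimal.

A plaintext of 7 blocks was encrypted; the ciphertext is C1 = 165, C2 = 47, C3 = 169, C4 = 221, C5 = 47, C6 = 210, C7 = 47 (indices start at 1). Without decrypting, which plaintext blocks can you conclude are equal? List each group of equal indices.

P2 = P5 = P7

ECB encrypts each block independently with the same key, so equal ciphertext blocks imply equal plaintext blocks.
C2 = C5 = C7 = 47, so P2 = P5 = P7.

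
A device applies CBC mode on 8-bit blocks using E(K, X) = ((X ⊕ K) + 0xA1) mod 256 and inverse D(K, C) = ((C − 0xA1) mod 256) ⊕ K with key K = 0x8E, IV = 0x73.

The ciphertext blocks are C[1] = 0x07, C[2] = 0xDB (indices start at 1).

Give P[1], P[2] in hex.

P[1] = 0x9B, P[2] = 0xB3

CBC decryption: P_i = D(K, C_i) ⊕ C_{i−1}, with C_{0} = IV.
P[1]: D(K, 0x07) = 0xE8; 0xE8 ⊕ 0x73 = 0x9B.
P[2]: D(K, 0xDB) = 0xB4; 0xB4 ⊕ 0x07 = 0xB3.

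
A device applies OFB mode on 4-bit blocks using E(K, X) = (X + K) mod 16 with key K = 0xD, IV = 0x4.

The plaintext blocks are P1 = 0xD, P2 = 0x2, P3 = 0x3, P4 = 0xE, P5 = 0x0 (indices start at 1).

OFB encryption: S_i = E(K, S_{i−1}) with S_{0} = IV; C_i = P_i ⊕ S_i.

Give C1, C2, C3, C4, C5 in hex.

C1 = 0xC, C2 = 0xC, C3 = 0x8, C4 = 0x6, C5 = 0x5

C1: S = E(K, 0x4) = 0x1; 0xD ⊕ 0x1 = 0xC.
C2: S = E(K, 0x1) = 0xE; 0x2 ⊕ 0xE = 0xC.
C3: S = E(K, 0xE) = 0xB; 0x3 ⊕ 0xB = 0x8.
C4: S = E(K, 0xB) = 0x8; 0xE ⊕ 0x8 = 0x6.
C5: S = E(K, 0x8) = 0x5; 0x0 ⊕ 0x5 = 0x5.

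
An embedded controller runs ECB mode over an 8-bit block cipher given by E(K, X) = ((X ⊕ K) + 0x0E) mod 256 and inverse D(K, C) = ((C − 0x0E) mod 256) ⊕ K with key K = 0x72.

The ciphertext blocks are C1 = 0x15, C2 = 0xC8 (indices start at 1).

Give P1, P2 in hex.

P1 = 0x75, P2 = 0xC8

ECB decryption: P_i = D(K, C_i).
P1: D(K, 0x15) = 0x75.
P2: D(K, 0xC8) = 0xC8.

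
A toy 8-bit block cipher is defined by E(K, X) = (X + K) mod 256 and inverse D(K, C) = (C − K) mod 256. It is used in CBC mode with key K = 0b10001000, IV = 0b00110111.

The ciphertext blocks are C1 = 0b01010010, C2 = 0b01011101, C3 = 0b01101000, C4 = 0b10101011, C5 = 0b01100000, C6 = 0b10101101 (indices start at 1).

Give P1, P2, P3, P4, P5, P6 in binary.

P1 = 0b11111101, P2 = 0b10000111, P3 = 0b10111101, P4 = 0b01001011, P5 = 0b01110011, P6 = 0b01000101

CBC decryption: P_i = D(K, C_i) ⊕ C_{i−1}, with C_{0} = IV.
P1: D(K, 0b01010010) = 0b11001010; 0b11001010 ⊕ 0b00110111 = 0b11111101.
P2: D(K, 0b01011101) = 0b11010101; 0b11010101 ⊕ 0b01010010 = 0b10000111.
P3: D(K, 0b01101000) = 0b11100000; 0b11100000 ⊕ 0b01011101 = 0b10111101.
P4: D(K, 0b10101011) = 0b00100011; 0b00100011 ⊕ 0b01101000 = 0b01001011.
P5: D(K, 0b01100000) = 0b11011000; 0b11011000 ⊕ 0b10101011 = 0b01110011.
P6: D(K, 0b10101101) = 0b00100101; 0b00100101 ⊕ 0b01100000 = 0b01000101.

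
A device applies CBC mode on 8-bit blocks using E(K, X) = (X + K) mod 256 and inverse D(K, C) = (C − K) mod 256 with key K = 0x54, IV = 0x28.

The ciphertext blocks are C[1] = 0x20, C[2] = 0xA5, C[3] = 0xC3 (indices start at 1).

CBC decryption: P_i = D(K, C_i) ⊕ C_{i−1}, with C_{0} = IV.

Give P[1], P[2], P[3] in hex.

P[1]: D(K, 0x20) = 0xCC; 0xCC ⊕ 0x28 = 0xE4.
P[2]: D(K, 0xA5) = 0x51; 0x51 ⊕ 0x20 = 0x71.
P[3]: D(K, 0xC3) = 0x6F; 0x6F ⊕ 0xA5 = 0xCA.

P[1] = 0xE4, P[2] = 0x71, P[3] = 0xCA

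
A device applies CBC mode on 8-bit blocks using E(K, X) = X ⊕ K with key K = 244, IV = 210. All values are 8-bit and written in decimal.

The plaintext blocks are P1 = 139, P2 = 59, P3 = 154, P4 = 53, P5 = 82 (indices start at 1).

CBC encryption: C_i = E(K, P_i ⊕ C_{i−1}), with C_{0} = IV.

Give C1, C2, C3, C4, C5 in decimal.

C1 = 173, C2 = 98, C3 = 12, C4 = 205, C5 = 107

C1: P1 ⊕ 210 = 89; E(K, 89) = 173.
C2: P2 ⊕ 173 = 150; E(K, 150) = 98.
C3: P3 ⊕ 98 = 248; E(K, 248) = 12.
C4: P4 ⊕ 12 = 57; E(K, 57) = 205.
C5: P5 ⊕ 205 = 159; E(K, 159) = 107.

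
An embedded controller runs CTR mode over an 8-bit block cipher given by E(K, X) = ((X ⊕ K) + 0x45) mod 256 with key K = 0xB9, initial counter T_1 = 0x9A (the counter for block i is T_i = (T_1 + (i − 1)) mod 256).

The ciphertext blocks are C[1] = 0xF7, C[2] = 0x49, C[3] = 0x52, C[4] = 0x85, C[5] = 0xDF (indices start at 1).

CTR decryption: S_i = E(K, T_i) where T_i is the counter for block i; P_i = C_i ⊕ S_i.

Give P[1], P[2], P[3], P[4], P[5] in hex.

P[1]: T = 0x9A, S = E(K, T) = 0x68; 0xF7 ⊕ 0x68 = 0x9F.
P[2]: T = 0x9B, S = E(K, T) = 0x67; 0x49 ⊕ 0x67 = 0x2E.
P[3]: T = 0x9C, S = E(K, T) = 0x6A; 0x52 ⊕ 0x6A = 0x38.
P[4]: T = 0x9D, S = E(K, T) = 0x69; 0x85 ⊕ 0x69 = 0xEC.
P[5]: T = 0x9E, S = E(K, T) = 0x6C; 0xDF ⊕ 0x6C = 0xB3.

P[1] = 0x9F, P[2] = 0x2E, P[3] = 0x38, P[4] = 0xEC, P[5] = 0xB3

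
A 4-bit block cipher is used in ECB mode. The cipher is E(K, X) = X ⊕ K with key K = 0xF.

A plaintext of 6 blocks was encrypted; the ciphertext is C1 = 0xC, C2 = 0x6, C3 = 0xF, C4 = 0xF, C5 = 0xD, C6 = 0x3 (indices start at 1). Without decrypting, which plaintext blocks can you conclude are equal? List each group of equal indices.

ECB encrypts each block independently with the same key, so equal ciphertext blocks imply equal plaintext blocks.
C3 = C4 = 0xF, so P3 = P4.

P3 = P4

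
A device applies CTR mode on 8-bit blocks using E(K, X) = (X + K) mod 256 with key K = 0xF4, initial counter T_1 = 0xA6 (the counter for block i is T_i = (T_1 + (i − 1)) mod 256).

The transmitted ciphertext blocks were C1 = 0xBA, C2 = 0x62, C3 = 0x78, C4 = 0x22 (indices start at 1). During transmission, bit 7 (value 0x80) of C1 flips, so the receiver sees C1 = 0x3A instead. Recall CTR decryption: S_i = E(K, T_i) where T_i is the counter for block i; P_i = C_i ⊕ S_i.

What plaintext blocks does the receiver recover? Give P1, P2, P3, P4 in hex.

P1 = 0xA0, P2 = 0xF9, P3 = 0xE4, P4 = 0xBF

Only C1 changed, to 0x3A. In CTR, a change in C_i flips the same bit in P_i only; the keystream is unaffected. Decrypting the received ciphertext:
P1: T = 0xA6, S = E(K, T) = 0x9A; 0x3A ⊕ 0x9A = 0xA0.
P2: T = 0xA7, S = E(K, T) = 0x9B; 0x62 ⊕ 0x9B = 0xF9.
P3: T = 0xA8, S = E(K, T) = 0x9C; 0x78 ⊕ 0x9C = 0xE4.
P4: T = 0xA9, S = E(K, T) = 0x9D; 0x22 ⊕ 0x9D = 0xBF.
Blocks that differ from the original plaintext: P1.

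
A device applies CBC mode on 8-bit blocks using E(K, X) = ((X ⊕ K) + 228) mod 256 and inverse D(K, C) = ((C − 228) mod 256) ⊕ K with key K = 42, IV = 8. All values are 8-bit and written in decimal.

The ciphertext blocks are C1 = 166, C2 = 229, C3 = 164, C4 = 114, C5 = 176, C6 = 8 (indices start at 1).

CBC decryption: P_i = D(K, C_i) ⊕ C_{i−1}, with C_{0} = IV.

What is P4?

P4: D(K, 114) = 164; 164 ⊕ 164 = 0.

P4 = 0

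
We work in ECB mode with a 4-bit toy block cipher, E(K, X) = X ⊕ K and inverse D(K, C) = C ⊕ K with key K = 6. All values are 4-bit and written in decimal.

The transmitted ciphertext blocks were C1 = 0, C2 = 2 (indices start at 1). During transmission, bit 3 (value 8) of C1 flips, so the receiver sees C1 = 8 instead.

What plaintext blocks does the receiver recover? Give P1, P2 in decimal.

ECB decryption: P_i = D(K, C_i).
Only C1 changed, to 8. In ECB, a change in C_i affects only P_i. Decrypting the received ciphertext:
P1: D(K, 8) = 14.
P2: D(K, 2) = 4.
Blocks that differ from the original plaintext: P1.

P1 = 14, P2 = 4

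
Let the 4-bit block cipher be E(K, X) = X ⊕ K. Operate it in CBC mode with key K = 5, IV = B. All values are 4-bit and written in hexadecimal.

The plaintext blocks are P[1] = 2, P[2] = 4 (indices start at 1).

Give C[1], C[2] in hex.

C[1] = C, C[2] = D

CBC encryption: C_i = E(K, P_i ⊕ C_{i−1}), with C_{0} = IV.
C[1]: P[1] ⊕ B = 9; E(K, 9) = C.
C[2]: P[2] ⊕ C = 8; E(K, 8) = D.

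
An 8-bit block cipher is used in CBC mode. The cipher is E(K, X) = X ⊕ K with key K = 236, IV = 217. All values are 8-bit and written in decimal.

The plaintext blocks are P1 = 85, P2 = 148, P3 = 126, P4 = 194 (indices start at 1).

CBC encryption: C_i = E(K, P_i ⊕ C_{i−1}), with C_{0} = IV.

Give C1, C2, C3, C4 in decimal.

C1: P1 ⊕ 217 = 140; E(K, 140) = 96.
C2: P2 ⊕ 96 = 244; E(K, 244) = 24.
C3: P3 ⊕ 24 = 102; E(K, 102) = 138.
C4: P4 ⊕ 138 = 72; E(K, 72) = 164.

C1 = 96, C2 = 24, C3 = 138, C4 = 164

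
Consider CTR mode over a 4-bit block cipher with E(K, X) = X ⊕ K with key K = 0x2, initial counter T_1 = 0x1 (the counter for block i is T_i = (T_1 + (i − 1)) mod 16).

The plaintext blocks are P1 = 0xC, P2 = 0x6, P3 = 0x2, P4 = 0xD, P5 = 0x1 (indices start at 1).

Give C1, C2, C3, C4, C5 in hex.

C1 = 0xF, C2 = 0x6, C3 = 0x3, C4 = 0xB, C5 = 0x6

CTR encryption: S_i = E(K, T_i) where T_i is the counter for block i; C_i = P_i ⊕ S_i.
C1: T = 0x1, S = E(K, T) = 0x3; 0xC ⊕ 0x3 = 0xF.
C2: T = 0x2, S = E(K, T) = 0x0; 0x6 ⊕ 0x0 = 0x6.
C3: T = 0x3, S = E(K, T) = 0x1; 0x2 ⊕ 0x1 = 0x3.
C4: T = 0x4, S = E(K, T) = 0x6; 0xD ⊕ 0x6 = 0xB.
C5: T = 0x5, S = E(K, T) = 0x7; 0x1 ⊕ 0x7 = 0x6.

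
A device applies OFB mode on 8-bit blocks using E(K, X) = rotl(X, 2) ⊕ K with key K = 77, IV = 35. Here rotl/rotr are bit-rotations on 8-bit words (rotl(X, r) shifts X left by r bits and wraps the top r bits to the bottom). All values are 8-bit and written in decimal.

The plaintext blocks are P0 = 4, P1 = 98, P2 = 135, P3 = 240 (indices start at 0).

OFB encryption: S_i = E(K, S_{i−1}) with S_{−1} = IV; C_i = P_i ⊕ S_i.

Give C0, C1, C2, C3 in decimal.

C0: S = E(K, 35) = 193; 4 ⊕ 193 = 197.
C1: S = E(K, 193) = 74; 98 ⊕ 74 = 40.
C2: S = E(K, 74) = 100; 135 ⊕ 100 = 227.
C3: S = E(K, 100) = 220; 240 ⊕ 220 = 44.

C0 = 197, C1 = 40, C2 = 227, C3 = 44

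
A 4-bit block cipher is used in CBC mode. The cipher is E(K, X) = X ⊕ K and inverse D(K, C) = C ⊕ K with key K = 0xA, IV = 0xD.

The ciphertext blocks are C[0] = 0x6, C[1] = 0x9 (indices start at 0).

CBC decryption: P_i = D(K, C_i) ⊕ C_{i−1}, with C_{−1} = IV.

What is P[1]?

P[1] = 0x5

P[1]: D(K, 0x9) = 0x3; 0x3 ⊕ 0x6 = 0x5.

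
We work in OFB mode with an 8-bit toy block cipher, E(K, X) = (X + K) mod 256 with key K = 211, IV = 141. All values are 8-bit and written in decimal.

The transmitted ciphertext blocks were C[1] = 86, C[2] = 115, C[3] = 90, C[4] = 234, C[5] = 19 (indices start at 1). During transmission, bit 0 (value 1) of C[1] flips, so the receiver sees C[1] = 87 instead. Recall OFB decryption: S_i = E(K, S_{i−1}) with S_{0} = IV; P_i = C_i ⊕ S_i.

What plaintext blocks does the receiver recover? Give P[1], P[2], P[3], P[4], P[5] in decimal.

Only C[1] changed, to 87. In OFB, a change in C_i flips the same bit in P_i only; the keystream is unaffected. Decrypting the received ciphertext:
P[1]: S = E(K, 141) = 96; 87 ⊕ 96 = 55.
P[2]: S = E(K, 96) = 51; 115 ⊕ 51 = 64.
P[3]: S = E(K, 51) = 6; 90 ⊕ 6 = 92.
P[4]: S = E(K, 6) = 217; 234 ⊕ 217 = 51.
P[5]: S = E(K, 217) = 172; 19 ⊕ 172 = 191.
Blocks that differ from the original plaintext: P[1].

P[1] = 55, P[2] = 64, P[3] = 92, P[4] = 51, P[5] = 191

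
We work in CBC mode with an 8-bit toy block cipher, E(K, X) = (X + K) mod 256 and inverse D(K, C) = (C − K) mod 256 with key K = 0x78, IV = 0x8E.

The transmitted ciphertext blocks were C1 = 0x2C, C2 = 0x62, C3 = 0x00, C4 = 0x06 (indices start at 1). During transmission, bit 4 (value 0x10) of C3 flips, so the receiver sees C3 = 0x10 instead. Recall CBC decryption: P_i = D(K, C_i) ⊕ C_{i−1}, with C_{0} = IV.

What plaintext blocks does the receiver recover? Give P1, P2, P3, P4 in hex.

Only C3 changed, to 0x10. In CBC, a change in C_i garbles P_i and flips the same bit in P_{i+1}. Decrypting the received ciphertext:
P1: D(K, 0x2C) = 0xB4; 0xB4 ⊕ 0x8E = 0x3A.
P2: D(K, 0x62) = 0xEA; 0xEA ⊕ 0x2C = 0xC6.
P3: D(K, 0x10) = 0x98; 0x98 ⊕ 0x62 = 0xFA.
P4: D(K, 0x06) = 0x8E; 0x8E ⊕ 0x10 = 0x9E.
Blocks that differ from the original plaintext: P3, P4.

P1 = 0x3A, P2 = 0xC6, P3 = 0xFA, P4 = 0x9E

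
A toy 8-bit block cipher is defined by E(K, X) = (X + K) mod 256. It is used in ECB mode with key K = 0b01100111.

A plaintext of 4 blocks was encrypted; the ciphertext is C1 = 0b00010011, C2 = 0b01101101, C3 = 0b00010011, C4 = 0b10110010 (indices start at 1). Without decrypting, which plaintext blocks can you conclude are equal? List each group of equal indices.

P1 = P3

ECB encrypts each block independently with the same key, so equal ciphertext blocks imply equal plaintext blocks.
C1 = C3 = 0b00010011, so P1 = P3.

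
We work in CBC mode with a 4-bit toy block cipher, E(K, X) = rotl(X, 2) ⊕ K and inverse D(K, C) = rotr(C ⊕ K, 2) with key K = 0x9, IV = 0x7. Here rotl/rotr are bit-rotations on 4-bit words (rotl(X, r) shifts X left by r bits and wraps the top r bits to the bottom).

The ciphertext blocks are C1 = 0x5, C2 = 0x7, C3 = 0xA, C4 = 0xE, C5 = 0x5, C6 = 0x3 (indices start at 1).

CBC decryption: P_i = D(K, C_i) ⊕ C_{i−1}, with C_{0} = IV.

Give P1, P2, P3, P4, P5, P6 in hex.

P1: D(K, 0x5) = 0x3; 0x3 ⊕ 0x7 = 0x4.
P2: D(K, 0x7) = 0xB; 0xB ⊕ 0x5 = 0xE.
P3: D(K, 0xA) = 0xC; 0xC ⊕ 0x7 = 0xB.
P4: D(K, 0xE) = 0xD; 0xD ⊕ 0xA = 0x7.
P5: D(K, 0x5) = 0x3; 0x3 ⊕ 0xE = 0xD.
P6: D(K, 0x3) = 0xA; 0xA ⊕ 0x5 = 0xF.

P1 = 0x4, P2 = 0xE, P3 = 0xB, P4 = 0x7, P5 = 0xD, P6 = 0xF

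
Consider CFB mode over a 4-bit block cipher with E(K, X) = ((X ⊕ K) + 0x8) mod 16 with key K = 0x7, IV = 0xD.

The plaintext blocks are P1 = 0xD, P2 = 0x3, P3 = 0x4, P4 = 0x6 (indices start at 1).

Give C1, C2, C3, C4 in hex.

CFB encryption: C_i = P_i ⊕ E(K, C_{i−1}), with C_{0} = IV.
C1: E(K, 0xD) = 0x2; 0xD ⊕ 0x2 = 0xF.
C2: E(K, 0xF) = 0x0; 0x3 ⊕ 0x0 = 0x3.
C3: E(K, 0x3) = 0xC; 0x4 ⊕ 0xC = 0x8.
C4: E(K, 0x8) = 0x7; 0x6 ⊕ 0x7 = 0x1.

C1 = 0xF, C2 = 0x3, C3 = 0x8, C4 = 0x1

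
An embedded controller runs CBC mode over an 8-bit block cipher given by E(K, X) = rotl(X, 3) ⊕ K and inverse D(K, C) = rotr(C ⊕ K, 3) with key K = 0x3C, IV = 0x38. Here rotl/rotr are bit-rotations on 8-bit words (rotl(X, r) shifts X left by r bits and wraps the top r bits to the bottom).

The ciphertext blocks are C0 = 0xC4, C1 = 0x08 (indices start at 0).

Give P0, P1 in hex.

P0 = 0x27, P1 = 0x42

CBC decryption: P_i = D(K, C_i) ⊕ C_{i−1}, with C_{−1} = IV.
P0: D(K, 0xC4) = 0x1F; 0x1F ⊕ 0x38 = 0x27.
P1: D(K, 0x08) = 0x86; 0x86 ⊕ 0xC4 = 0x42.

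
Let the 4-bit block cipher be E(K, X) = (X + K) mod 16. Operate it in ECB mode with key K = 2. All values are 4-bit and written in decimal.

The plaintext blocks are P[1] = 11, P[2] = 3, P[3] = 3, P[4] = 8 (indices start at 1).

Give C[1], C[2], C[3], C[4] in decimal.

ECB encryption: C_i = E(K, P_i).
C[1]: E(K, 11) = 13.
C[2]: E(K, 3) = 5.
C[3]: E(K, 3) = 5.
C[4]: E(K, 8) = 10.

C[1] = 13, C[2] = 5, C[3] = 5, C[4] = 10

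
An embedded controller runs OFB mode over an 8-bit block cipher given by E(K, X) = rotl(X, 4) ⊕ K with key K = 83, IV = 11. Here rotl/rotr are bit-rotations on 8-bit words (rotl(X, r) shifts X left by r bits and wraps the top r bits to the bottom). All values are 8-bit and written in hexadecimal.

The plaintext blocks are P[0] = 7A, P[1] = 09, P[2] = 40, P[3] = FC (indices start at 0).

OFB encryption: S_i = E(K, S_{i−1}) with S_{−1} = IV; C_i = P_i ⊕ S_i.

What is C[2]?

C[2] = 69

C[0]: S = E(K, 11) = 92; 7A ⊕ 92 = E8.
C[1]: S = E(K, 92) = AA; 09 ⊕ AA = A3.
C[2]: S = E(K, AA) = 29; 40 ⊕ 29 = 69.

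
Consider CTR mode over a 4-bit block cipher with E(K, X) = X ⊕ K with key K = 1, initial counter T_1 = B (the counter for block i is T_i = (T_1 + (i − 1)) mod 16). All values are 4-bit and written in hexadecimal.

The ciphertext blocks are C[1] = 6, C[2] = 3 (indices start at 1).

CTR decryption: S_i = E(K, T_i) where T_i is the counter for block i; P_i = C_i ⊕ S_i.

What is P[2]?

P[2] = E

P[2]: T = C, S = E(K, T) = D; 3 ⊕ D = E.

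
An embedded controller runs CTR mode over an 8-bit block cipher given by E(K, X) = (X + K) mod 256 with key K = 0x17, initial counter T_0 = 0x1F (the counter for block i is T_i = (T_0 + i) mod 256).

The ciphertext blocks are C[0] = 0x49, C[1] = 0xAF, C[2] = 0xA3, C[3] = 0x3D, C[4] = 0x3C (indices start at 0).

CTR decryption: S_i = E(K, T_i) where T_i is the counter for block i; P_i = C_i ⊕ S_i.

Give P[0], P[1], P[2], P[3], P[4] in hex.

P[0] = 0x7F, P[1] = 0x98, P[2] = 0x9B, P[3] = 0x04, P[4] = 0x06

P[0]: T = 0x1F, S = E(K, T) = 0x36; 0x49 ⊕ 0x36 = 0x7F.
P[1]: T = 0x20, S = E(K, T) = 0x37; 0xAF ⊕ 0x37 = 0x98.
P[2]: T = 0x21, S = E(K, T) = 0x38; 0xA3 ⊕ 0x38 = 0x9B.
P[3]: T = 0x22, S = E(K, T) = 0x39; 0x3D ⊕ 0x39 = 0x04.
P[4]: T = 0x23, S = E(K, T) = 0x3A; 0x3C ⊕ 0x3A = 0x06.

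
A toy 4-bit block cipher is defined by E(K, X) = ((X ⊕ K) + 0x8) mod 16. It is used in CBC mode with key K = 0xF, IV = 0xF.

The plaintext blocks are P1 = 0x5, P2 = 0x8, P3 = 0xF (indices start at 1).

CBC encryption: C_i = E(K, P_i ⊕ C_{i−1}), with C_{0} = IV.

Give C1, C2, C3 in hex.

C1 = 0xD, C2 = 0x2, C3 = 0xA

C1: P1 ⊕ 0xF = 0xA; E(K, 0xA) = 0xD.
C2: P2 ⊕ 0xD = 0x5; E(K, 0x5) = 0x2.
C3: P3 ⊕ 0x2 = 0xD; E(K, 0xD) = 0xA.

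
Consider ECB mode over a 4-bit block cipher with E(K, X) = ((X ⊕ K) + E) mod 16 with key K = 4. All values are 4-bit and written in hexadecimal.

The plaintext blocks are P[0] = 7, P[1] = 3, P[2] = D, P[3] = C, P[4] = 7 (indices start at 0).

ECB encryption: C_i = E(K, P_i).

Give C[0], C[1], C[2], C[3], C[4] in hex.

C[0] = 1, C[1] = 5, C[2] = 7, C[3] = 6, C[4] = 1

C[0]: E(K, 7) = 1.
C[1]: E(K, 3) = 5.
C[2]: E(K, D) = 7.
C[3]: E(K, C) = 6.
C[4]: E(K, 7) = 1.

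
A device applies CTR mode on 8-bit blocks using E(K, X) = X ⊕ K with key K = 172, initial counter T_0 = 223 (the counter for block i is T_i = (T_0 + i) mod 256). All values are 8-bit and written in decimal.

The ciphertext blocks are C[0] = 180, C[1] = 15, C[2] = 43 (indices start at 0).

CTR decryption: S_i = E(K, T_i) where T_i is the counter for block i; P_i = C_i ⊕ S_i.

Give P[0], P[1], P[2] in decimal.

P[0] = 199, P[1] = 67, P[2] = 102

P[0]: T = 223, S = E(K, T) = 115; 180 ⊕ 115 = 199.
P[1]: T = 224, S = E(K, T) = 76; 15 ⊕ 76 = 67.
P[2]: T = 225, S = E(K, T) = 77; 43 ⊕ 77 = 102.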